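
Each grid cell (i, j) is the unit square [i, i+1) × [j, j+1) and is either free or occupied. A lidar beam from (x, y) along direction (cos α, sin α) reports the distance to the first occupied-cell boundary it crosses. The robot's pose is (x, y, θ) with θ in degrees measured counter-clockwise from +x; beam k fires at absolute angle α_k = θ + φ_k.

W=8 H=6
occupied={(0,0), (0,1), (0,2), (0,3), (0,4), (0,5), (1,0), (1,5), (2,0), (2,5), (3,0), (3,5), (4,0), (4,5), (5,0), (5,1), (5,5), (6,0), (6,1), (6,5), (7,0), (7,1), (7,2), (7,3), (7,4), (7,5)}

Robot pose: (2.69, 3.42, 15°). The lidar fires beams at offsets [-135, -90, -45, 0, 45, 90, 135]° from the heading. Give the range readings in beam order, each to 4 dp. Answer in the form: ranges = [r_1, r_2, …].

beam 1: φ=-135°, α=240°
  cosα=-0.5000 sinα=-0.8660 | (2,3) | tMaxX 1.3800 tMaxY 0.4850 | tΔX 2.0000 tΔY 1.1547
    t=0.4850 [y] (2,2)
    t=1.3800 [x] (1,2)
    t=1.6397 [y] (1,1)
    t=2.7944 [y] (1,0) — stop
  → r_1 = 2.7944
beam 2: φ=-90°, α=285°
  cosα=0.2588 sinα=-0.9659 | (2,3) | tMaxX 1.1977 tMaxY 0.4348 | tΔX 3.8637 tΔY 1.0353
    t=0.4348 [y] (2,2)
    t=1.1977 [x] (3,2)
    t=1.4701 [y] (3,1)
    t=2.5054 [y] (3,0) — stop
  → r_2 = 2.5054
beam 3: φ=-45°, α=330°
  cosα=0.8660 sinα=-0.5000 | (2,3) | tMaxX 0.3580 tMaxY 0.8400 | tΔX 1.1547 tΔY 2.0000
    t=0.3580 [x] (3,3)
    t=0.8400 [y] (3,2)
    t=1.5127 [x] (4,2)
    t=2.6674 [x] (5,2)
    t=2.8400 [y] (5,1) — stop
  → r_3 = 2.8400
beam 4: φ=0°, α=15°
  cosα=0.9659 sinα=0.2588 | (2,3) | tMaxX 0.3209 tMaxY 2.2409 | tΔX 1.0353 tΔY 3.8637
    t=0.3209 [x] (3,3)
    t=1.3562 [x] (4,3)
    t=2.2409 [y] (4,4)
    t=2.3915 [x] (5,4)
    t=3.4268 [x] (6,4)
    t=4.4620 [x] (7,4) — stop
  → r_4 = 4.4620
beam 5: φ=45°, α=60°
  cosα=0.5000 sinα=0.8660 | (2,3) | tMaxX 0.6200 tMaxY 0.6697 | tΔX 2.0000 tΔY 1.1547
    t=0.6200 [x] (3,3)
    t=0.6697 [y] (3,4)
    t=1.8244 [y] (3,5) — stop
  → r_5 = 1.8244
beam 6: φ=90°, α=105°
  cosα=-0.2588 sinα=0.9659 | (2,3) | tMaxX 2.6660 tMaxY 0.6005 | tΔX 3.8637 tΔY 1.0353
    t=0.6005 [y] (2,4)
    t=1.6357 [y] (2,5) — stop
  → r_6 = 1.6357
beam 7: φ=135°, α=150°
  cosα=-0.8660 sinα=0.5000 | (2,3) | tMaxX 0.7967 tMaxY 1.1600 | tΔX 1.1547 tΔY 2.0000
    t=0.7967 [x] (1,3)
    t=1.1600 [y] (1,4)
    t=1.9514 [x] (0,4) — stop
  → r_7 = 1.9514

ranges = [2.7944, 2.5054, 2.8400, 4.4620, 1.8244, 1.6357, 1.9514]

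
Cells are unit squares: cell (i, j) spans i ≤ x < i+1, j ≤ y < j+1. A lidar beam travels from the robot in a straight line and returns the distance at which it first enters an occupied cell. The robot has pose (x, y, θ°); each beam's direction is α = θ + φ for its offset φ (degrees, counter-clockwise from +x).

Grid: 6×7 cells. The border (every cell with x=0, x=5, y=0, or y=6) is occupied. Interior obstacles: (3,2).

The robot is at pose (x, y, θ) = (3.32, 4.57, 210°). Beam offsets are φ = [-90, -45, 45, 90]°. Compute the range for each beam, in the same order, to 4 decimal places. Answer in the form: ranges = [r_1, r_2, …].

beam 1: φ=-90°, α=120°
  d=(-0.5000,0.8660)  start (3,4)  tX=0.6400 tY=0.4965  stride 1/|dx|=2.0000 1/|dy|=1.1547
    cross y-line → (3,5), t=0.4965
    cross x-line → (2,5), t=0.6400
    cross y-line → (2,6), t=1.6512 (wall)
  → r_1 = 1.6512
beam 2: φ=-45°, α=165°
  d=(-0.9659,0.2588)  start (3,4)  tX=0.3313 tY=1.6614  stride 1/|dx|=1.0353 1/|dy|=3.8637
    cross x-line → (2,4), t=0.3313
    cross x-line → (1,4), t=1.3666
    cross y-line → (1,5), t=1.6614
    cross x-line → (0,5), t=2.4018 (wall)
  → r_2 = 2.4018
beam 3: φ=45°, α=255°
  d=(-0.2588,-0.9659)  start (3,4)  tX=1.2364 tY=0.5901  stride 1/|dx|=3.8637 1/|dy|=1.0353
    cross y-line → (3,3), t=0.5901
    cross x-line → (2,3), t=1.2364
    cross y-line → (2,2), t=1.6254
    cross y-line → (2,1), t=2.6607
    cross y-line → (2,0), t=3.6959 (wall)
  → r_3 = 3.6959
beam 4: φ=90°, α=300°
  d=(0.5000,-0.8660)  start (3,4)  tX=1.3600 tY=0.6582  stride 1/|dx|=2.0000 1/|dy|=1.1547
    cross y-line → (3,3), t=0.6582
    cross x-line → (4,3), t=1.3600
    cross y-line → (4,2), t=1.8129
    cross y-line → (4,1), t=2.9676
    cross x-line → (5,1), t=3.3600 (wall)
  → r_4 = 3.3600

ranges = [1.6512, 2.4018, 3.6959, 3.3600]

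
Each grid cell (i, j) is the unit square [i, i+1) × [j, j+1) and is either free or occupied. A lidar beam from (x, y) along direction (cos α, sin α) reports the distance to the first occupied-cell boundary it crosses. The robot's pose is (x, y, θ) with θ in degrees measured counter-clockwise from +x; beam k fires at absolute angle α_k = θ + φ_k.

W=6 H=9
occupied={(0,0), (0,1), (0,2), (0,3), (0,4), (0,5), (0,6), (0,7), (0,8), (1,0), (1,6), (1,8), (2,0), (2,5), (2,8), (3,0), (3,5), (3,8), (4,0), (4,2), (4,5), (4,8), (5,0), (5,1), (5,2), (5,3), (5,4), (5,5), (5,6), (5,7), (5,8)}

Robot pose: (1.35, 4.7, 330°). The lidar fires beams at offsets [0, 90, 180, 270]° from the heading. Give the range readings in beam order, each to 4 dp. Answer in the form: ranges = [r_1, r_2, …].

ranges = [3.4000, 1.3000, 0.4041, 0.7000]

beam 1: φ=0°, α=330°
  d=(0.8660,-0.5000)  start (1,4)  tX=0.7506 tY=1.4000  stride 1/|dx|=1.1547 1/|dy|=2.0000
    cross x-line → (2,4), t=0.7506
    cross y-line → (2,3), t=1.4000
    cross x-line → (3,3), t=1.9053
    cross x-line → (4,3), t=3.0600
    cross y-line → (4,2), t=3.4000 (wall)
  → r_1 = 3.4000
beam 2: φ=90°, α=60°
  d=(0.5000,0.8660)  start (1,4)  tX=1.3000 tY=0.3464  stride 1/|dx|=2.0000 1/|dy|=1.1547
    cross y-line → (1,5), t=0.3464
    cross x-line → (2,5), t=1.3000 (wall)
  → r_2 = 1.3000
beam 3: φ=180°, α=150°
  d=(-0.8660,0.5000)  start (1,4)  tX=0.4041 tY=0.6000  stride 1/|dx|=1.1547 1/|dy|=2.0000
    cross x-line → (0,4), t=0.4041 (wall)
  → r_3 = 0.4041
beam 4: φ=270°, α=240°
  d=(-0.5000,-0.8660)  start (1,4)  tX=0.7000 tY=0.8083  stride 1/|dx|=2.0000 1/|dy|=1.1547
    cross x-line → (0,4), t=0.7000 (wall)
  → r_4 = 0.7000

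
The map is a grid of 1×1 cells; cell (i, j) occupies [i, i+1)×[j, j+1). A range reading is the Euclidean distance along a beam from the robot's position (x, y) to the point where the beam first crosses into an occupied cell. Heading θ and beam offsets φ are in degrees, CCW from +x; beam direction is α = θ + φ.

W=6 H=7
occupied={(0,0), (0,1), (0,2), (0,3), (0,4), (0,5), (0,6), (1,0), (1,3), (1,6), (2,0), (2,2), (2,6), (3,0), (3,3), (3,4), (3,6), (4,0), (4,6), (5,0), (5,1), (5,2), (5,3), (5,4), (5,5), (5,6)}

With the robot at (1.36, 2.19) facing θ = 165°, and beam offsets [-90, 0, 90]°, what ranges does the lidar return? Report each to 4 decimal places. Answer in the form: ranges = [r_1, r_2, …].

ranges = [0.8386, 0.3727, 1.2320]

beam 1: φ=-90°, α=75°
  dir = (cos 75°, sin 75°) = (0.2588, 0.9659); from cell (1,2)
  next x-line at t=2.4728, next y-line at t=0.8386; Δt_x=3.8637, Δt_y=1.0353
    y: enter (1,3) at t=0.8386 ← occupied
  → r_1 = 0.8386
beam 2: φ=0°, α=165°
  dir = (cos 165°, sin 165°) = (-0.9659, 0.2588); from cell (1,2)
  next x-line at t=0.3727, next y-line at t=3.1296; Δt_x=1.0353, Δt_y=3.8637
    x: enter (0,2) at t=0.3727 ← occupied
  → r_2 = 0.3727
beam 3: φ=90°, α=255°
  dir = (cos 255°, sin 255°) = (-0.2588, -0.9659); from cell (1,2)
  next x-line at t=1.3909, next y-line at t=0.1967; Δt_x=3.8637, Δt_y=1.0353
    y: enter (1,1) at t=0.1967
    y: enter (1,0) at t=1.2320 ← occupied
  → r_3 = 1.2320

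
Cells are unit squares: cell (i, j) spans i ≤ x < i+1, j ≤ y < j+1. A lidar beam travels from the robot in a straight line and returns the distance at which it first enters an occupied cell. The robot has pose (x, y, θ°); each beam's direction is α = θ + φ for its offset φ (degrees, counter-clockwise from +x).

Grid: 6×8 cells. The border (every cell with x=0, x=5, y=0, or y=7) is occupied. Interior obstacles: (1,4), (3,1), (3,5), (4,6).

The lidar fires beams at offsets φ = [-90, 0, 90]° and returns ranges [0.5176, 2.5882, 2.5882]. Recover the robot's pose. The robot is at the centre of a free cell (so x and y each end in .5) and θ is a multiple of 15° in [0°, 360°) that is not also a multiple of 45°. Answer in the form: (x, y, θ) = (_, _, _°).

(x, y, θ) = (2.5, 4.5, 285°)

The pose lattice has 20·16 = 320 candidates. Test each by forward raycasting.
  (2.5, 4.5, 75°): beam 1 = 2.5882 ≠ 0.5176 ✗
  (3.5, 3.5, 210°): beam 1 = 4.0415 ≠ 0.5176 ✗
  (4.5, 5.5, 75°): beam 2 = 0.5176 ≠ 2.5882 ✗
  (1.5, 1.5, 120°): beam 1 = 4.0415 ≠ 0.5176 ✗
  (4.5, 5.5, 30°): beam 1 = 1.0000 ≠ 0.5176 ✗
  …
  (2.5, 4.5, 285°): r_1=0.5176, r_2=2.5882, r_3=2.5882 — all match ✓
Only this pose fits every beam.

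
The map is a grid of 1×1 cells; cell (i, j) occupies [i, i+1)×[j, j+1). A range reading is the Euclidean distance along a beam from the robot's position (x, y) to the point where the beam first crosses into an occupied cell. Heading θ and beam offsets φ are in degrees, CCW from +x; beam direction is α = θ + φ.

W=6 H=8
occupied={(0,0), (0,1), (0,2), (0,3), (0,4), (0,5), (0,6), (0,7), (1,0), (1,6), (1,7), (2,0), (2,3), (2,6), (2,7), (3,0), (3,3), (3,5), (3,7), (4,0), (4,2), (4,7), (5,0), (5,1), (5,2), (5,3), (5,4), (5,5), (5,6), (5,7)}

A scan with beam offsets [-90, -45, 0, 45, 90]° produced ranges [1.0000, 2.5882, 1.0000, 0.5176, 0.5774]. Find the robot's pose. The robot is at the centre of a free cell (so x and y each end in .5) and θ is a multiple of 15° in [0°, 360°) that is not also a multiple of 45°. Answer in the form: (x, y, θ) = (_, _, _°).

(x, y, θ) = (4.5, 6.5, 300°)

Candidates: 18 free-cell centres × 16 headings = 288 poses. Raycast each; keep the one whose scan matches to 4 dp.
  (3.5, 6.5, 285°): beam 1 = 0.5176 ≠ 1.0000 ✗
  (3.5, 1.5, 150°): beam 2 = 1.5529 ≠ 2.5882 ✗
  (4.5, 5.5, 150°): beam 2 = 1.5529 ≠ 2.5882 ✗
  …
  (4.5, 6.5, 300°): r_1=1.0000, r_2=2.5882, r_3=1.0000, r_4=0.5176, r_5=0.5774 — all match ✓
Only this pose fits every beam.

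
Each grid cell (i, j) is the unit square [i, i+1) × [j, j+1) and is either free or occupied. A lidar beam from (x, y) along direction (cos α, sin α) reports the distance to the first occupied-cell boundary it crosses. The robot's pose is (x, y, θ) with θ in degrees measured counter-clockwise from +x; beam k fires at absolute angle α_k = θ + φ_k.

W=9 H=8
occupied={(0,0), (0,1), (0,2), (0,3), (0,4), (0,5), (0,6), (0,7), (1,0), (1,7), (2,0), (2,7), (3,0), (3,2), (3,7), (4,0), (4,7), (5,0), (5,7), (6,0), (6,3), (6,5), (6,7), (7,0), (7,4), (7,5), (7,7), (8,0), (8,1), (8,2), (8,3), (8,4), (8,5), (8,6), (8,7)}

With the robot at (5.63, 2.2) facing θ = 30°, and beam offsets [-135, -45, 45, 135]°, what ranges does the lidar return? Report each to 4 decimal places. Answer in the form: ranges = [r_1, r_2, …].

beam 1: φ=-135°, α=255°
  cosα=-0.2588 sinα=-0.9659 | (5,2) | tMaxX 2.4341 tMaxY 0.2071 | tΔX 3.8637 tΔY 1.0353
    t=0.2071 [y] (5,1)
    t=1.2423 [y] (5,0) — stop
  → r_1 = 1.2423
beam 2: φ=-45°, α=345°
  cosα=0.9659 sinα=-0.2588 | (5,2) | tMaxX 0.3831 tMaxY 0.7727 | tΔX 1.0353 tΔY 3.8637
    t=0.3831 [x] (6,2)
    t=0.7727 [y] (6,1)
    t=1.4183 [x] (7,1)
    t=2.4536 [x] (8,1) — stop
  → r_2 = 2.4536
beam 3: φ=45°, α=75°
  cosα=0.2588 sinα=0.9659 | (5,2) | tMaxX 1.4296 tMaxY 0.8282 | tΔX 3.8637 tΔY 1.0353
    t=0.8282 [y] (5,3)
    t=1.4296 [x] (6,3) — stop
  → r_3 = 1.4296
beam 4: φ=135°, α=165°
  cosα=-0.9659 sinα=0.2588 | (5,2) | tMaxX 0.6522 tMaxY 3.0910 | tΔX 1.0353 tΔY 3.8637
    t=0.6522 [x] (4,2)
    t=1.6875 [x] (3,2) — stop
  → r_4 = 1.6875

ranges = [1.2423, 2.4536, 1.4296, 1.6875]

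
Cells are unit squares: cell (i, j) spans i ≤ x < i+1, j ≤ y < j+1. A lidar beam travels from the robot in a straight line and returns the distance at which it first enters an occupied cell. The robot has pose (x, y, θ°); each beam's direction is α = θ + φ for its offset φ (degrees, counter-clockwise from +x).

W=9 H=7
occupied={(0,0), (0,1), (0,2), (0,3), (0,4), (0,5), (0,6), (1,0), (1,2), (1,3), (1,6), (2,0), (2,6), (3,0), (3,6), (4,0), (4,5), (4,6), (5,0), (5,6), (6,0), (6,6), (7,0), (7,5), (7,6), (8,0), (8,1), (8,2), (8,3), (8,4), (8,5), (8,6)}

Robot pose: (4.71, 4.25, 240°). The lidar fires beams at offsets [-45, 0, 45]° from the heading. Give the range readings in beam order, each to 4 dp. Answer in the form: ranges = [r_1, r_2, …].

beam 1: φ=-45°, α=195°
  direction (-0.9659, -0.2588); cell (4,4); t to first gridline: x 0.7350, y 0.9659 (then +1.0353 / +3.8637)
    (3,4) via x @ 0.7350
    (3,3) via y @ 0.9659
    (2,3) via x @ 1.7703
    (1,3) via x @ 2.8056  # hit
  → r_1 = 2.8056
beam 2: φ=0°, α=240°
  direction (-0.5000, -0.8660); cell (4,4); t to first gridline: x 1.4200, y 0.2887 (then +2.0000 / +1.1547)
    (4,3) via y @ 0.2887
    (3,3) via x @ 1.4200
    (3,2) via y @ 1.4434
    (3,1) via y @ 2.5981
    (2,1) via x @ 3.4200
    (2,0) via y @ 3.7528  # hit
  → r_2 = 3.7528
beam 3: φ=45°, α=285°
  direction (0.2588, -0.9659); cell (4,4); t to first gridline: x 1.1205, y 0.2588 (then +3.8637 / +1.0353)
    (4,3) via y @ 0.2588
    (5,3) via x @ 1.1205
    (5,2) via y @ 1.2941
    (5,1) via y @ 2.3294
    (5,0) via y @ 3.3646  # hit
  → r_3 = 3.3646

ranges = [2.8056, 3.7528, 3.3646]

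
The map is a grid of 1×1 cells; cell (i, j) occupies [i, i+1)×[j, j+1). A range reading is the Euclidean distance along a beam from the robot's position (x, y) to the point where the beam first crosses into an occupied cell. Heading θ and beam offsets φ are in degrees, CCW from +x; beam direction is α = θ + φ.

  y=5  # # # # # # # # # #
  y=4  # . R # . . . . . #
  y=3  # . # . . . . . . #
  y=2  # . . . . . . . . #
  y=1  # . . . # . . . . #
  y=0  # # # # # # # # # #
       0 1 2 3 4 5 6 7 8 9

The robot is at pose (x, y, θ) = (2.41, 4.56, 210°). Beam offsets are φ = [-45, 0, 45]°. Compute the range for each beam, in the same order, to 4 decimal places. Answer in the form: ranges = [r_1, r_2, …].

ranges = [1.4597, 1.6281, 0.5798]

beam 1: φ=-45°, α=165°
  d=(-0.9659,0.2588)  start (2,4)  tX=0.4245 tY=1.7000  stride 1/|dx|=1.0353 1/|dy|=3.8637
    cross x-line → (1,4), t=0.4245
    cross x-line → (0,4), t=1.4597 (wall)
  → r_1 = 1.4597
beam 2: φ=0°, α=210°
  d=(-0.8660,-0.5000)  start (2,4)  tX=0.4734 tY=1.1200  stride 1/|dx|=1.1547 1/|dy|=2.0000
    cross x-line → (1,4), t=0.4734
    cross y-line → (1,3), t=1.1200
    cross x-line → (0,3), t=1.6281 (wall)
  → r_2 = 1.6281
beam 3: φ=45°, α=255°
  d=(-0.2588,-0.9659)  start (2,4)  tX=1.5841 tY=0.5798  stride 1/|dx|=3.8637 1/|dy|=1.0353
    cross y-line → (2,3), t=0.5798 (wall)
  → r_3 = 0.5798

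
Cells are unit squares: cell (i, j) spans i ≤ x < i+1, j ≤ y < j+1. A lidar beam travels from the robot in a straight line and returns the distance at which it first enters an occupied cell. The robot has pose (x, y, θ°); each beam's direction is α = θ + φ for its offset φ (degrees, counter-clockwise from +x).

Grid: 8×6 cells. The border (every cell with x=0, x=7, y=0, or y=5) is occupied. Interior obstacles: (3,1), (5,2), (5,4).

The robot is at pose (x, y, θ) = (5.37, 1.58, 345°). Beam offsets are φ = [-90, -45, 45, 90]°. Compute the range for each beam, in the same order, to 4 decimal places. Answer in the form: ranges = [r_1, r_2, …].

beam 1: φ=-90°, α=255°
  cosα=-0.2588 sinα=-0.9659 | (5,1) | tMaxX 1.4296 tMaxY 0.6005 | tΔX 3.8637 tΔY 1.0353
    t=0.6005 [y] (5,0) — stop
  → r_1 = 0.6005
beam 2: φ=-45°, α=300°
  cosα=0.5000 sinα=-0.8660 | (5,1) | tMaxX 1.2600 tMaxY 0.6697 | tΔX 2.0000 tΔY 1.1547
    t=0.6697 [y] (5,0) — stop
  → r_2 = 0.6697
beam 3: φ=45°, α=30°
  cosα=0.8660 sinα=0.5000 | (5,1) | tMaxX 0.7275 tMaxY 0.8400 | tΔX 1.1547 tΔY 2.0000
    t=0.7275 [x] (6,1)
    t=0.8400 [y] (6,2)
    t=1.8822 [x] (7,2) — stop
  → r_3 = 1.8822
beam 4: φ=90°, α=75°
  cosα=0.2588 sinα=0.9659 | (5,1) | tMaxX 2.4341 tMaxY 0.4348 | tΔX 3.8637 tΔY 1.0353
    t=0.4348 [y] (5,2) — stop
  → r_4 = 0.4348

ranges = [0.6005, 0.6697, 1.8822, 0.4348]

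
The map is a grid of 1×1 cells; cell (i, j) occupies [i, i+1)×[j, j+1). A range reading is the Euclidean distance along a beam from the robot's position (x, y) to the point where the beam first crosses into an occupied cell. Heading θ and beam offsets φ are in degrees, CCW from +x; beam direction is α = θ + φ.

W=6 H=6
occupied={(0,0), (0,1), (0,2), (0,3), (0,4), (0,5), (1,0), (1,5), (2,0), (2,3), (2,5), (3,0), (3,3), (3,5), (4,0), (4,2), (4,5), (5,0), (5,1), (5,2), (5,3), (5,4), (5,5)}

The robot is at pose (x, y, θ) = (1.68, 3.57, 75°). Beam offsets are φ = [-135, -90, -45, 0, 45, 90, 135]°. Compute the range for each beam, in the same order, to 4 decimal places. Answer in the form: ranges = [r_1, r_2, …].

ranges = [0.6400, 0.3313, 0.3695, 1.4804, 1.3600, 0.7040, 0.7852]

beam 1: φ=-135°, α=300°
  cosα=0.5000 sinα=-0.8660 | (1,3) | tMaxX 0.6400 tMaxY 0.6582 | tΔX 2.0000 tΔY 1.1547
    t=0.6400 [x] (2,3) — stop
  → r_1 = 0.6400
beam 2: φ=-90°, α=345°
  cosα=0.9659 sinα=-0.2588 | (1,3) | tMaxX 0.3313 tMaxY 2.2023 | tΔX 1.0353 tΔY 3.8637
    t=0.3313 [x] (2,3) — stop
  → r_2 = 0.3313
beam 3: φ=-45°, α=30°
  cosα=0.8660 sinα=0.5000 | (1,3) | tMaxX 0.3695 tMaxY 0.8600 | tΔX 1.1547 tΔY 2.0000
    t=0.3695 [x] (2,3) — stop
  → r_3 = 0.3695
beam 4: φ=0°, α=75°
  cosα=0.2588 sinα=0.9659 | (1,3) | tMaxX 1.2364 tMaxY 0.4452 | tΔX 3.8637 tΔY 1.0353
    t=0.4452 [y] (1,4)
    t=1.2364 [x] (2,4)
    t=1.4804 [y] (2,5) — stop
  → r_4 = 1.4804
beam 5: φ=45°, α=120°
  cosα=-0.5000 sinα=0.8660 | (1,3) | tMaxX 1.3600 tMaxY 0.4965 | tΔX 2.0000 tΔY 1.1547
    t=0.4965 [y] (1,4)
    t=1.3600 [x] (0,4) — stop
  → r_5 = 1.3600
beam 6: φ=90°, α=165°
  cosα=-0.9659 sinα=0.2588 | (1,3) | tMaxX 0.7040 tMaxY 1.6614 | tΔX 1.0353 tΔY 3.8637
    t=0.7040 [x] (0,3) — stop
  → r_6 = 0.7040
beam 7: φ=135°, α=210°
  cosα=-0.8660 sinα=-0.5000 | (1,3) | tMaxX 0.7852 tMaxY 1.1400 | tΔX 1.1547 tΔY 2.0000
    t=0.7852 [x] (0,3) — stop
  → r_7 = 0.7852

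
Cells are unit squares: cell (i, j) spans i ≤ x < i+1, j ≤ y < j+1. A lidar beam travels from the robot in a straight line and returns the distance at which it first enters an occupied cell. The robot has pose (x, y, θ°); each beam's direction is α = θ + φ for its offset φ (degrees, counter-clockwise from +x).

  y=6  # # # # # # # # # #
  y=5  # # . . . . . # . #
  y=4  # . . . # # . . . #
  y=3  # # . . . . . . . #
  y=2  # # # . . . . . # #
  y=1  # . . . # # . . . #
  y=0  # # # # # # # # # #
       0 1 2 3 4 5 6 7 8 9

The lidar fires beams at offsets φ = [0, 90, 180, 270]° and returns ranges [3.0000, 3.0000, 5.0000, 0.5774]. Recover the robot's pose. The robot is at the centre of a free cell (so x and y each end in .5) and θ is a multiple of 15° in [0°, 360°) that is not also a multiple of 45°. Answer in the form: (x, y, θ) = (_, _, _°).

(x, y, θ) = (5.5, 2.5, 330°)

Candidates: 30 free-cell centres × 16 headings = 480 poses. Raycast each; keep the one whose scan matches to 4 dp.
  (5.5, 3.5, 345°): beam 1 = 2.5882 ≠ 3.0000 ✗
  (6.5, 4.5, 120°): beam 1 = 1.7321 ≠ 3.0000 ✗
  (2.5, 5.5, 105°): beam 1 = 0.5176 ≠ 3.0000 ✗
  (8.5, 1.5, 150°): beam 1 = 5.0000 ≠ 3.0000 ✗
  …
  (5.5, 2.5, 330°): r_1=3.0000, r_2=3.0000, r_3=5.0000, r_4=0.5774 — all match ✓
No second candidate reproduces the full scan.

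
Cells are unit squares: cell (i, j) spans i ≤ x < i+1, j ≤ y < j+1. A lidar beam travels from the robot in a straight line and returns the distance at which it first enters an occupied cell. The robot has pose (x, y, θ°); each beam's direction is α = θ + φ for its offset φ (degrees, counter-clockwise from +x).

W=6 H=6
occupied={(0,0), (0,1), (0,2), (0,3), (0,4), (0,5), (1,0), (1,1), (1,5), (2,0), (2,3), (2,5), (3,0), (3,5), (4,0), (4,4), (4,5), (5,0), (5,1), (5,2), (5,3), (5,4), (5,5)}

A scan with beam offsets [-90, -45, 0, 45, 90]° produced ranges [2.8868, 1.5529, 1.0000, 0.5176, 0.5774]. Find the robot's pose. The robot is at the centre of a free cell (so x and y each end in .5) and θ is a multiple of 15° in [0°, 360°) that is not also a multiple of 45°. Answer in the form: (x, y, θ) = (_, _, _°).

(x, y, θ) = (4.5, 2.5, 300°)

Enumerate (i+0.5, j+0.5, θ) over the 13 free cells and 16 admissible headings. For each, cast all 5 beams and compare to the given ranges.
  (4.5, 1.5, 75°): beam 1 = 0.5176 ≠ 2.8868 ✗
  (4.5, 1.5, 300°): beam 1 = 1.0000 ≠ 2.8868 ✗
  (3.5, 2.5, 285°): beam 1 = 1.9319 ≠ 2.8868 ✗
  …
  (4.5, 2.5, 300°): r_1=2.8868, r_2=1.5529, r_3=1.0000, r_4=0.5176, r_5=0.5774 — all match ✓
Unique over the lattice → pose = (4.5, 2.5, 300°).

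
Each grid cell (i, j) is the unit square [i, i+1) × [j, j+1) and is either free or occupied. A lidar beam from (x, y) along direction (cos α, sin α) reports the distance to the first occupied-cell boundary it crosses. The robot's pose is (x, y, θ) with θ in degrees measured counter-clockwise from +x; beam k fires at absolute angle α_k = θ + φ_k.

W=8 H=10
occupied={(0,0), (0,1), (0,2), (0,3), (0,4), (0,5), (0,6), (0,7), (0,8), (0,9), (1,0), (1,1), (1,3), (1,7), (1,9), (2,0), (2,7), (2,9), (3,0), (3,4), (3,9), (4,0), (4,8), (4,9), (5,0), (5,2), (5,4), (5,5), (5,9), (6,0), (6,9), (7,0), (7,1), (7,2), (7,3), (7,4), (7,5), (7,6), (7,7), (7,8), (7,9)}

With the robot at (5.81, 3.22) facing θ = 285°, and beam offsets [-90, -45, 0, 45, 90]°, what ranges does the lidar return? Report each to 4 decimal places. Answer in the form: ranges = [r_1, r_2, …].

beam 1: φ=-90°, α=195°
  dir = (cos 195°, sin 195°) = (-0.9659, -0.2588); from cell (5,3)
  next x-line at t=0.8386, next y-line at t=0.8500; Δt_x=1.0353, Δt_y=3.8637
    x: enter (4,3) at t=0.8386
    y: enter (4,2) at t=0.8500
    x: enter (3,2) at t=1.8738
    x: enter (2,2) at t=2.9091
    x: enter (1,2) at t=3.9444
    y: enter (1,1) at t=4.7137 ← occupied
  → r_1 = 4.7137
beam 2: φ=-45°, α=240°
  dir = (cos 240°, sin 240°) = (-0.5000, -0.8660); from cell (5,3)
  next x-line at t=1.6200, next y-line at t=0.2540; Δt_x=2.0000, Δt_y=1.1547
    y: enter (5,2) at t=0.2540 ← occupied
  → r_2 = 0.2540
beam 3: φ=0°, α=285°
  dir = (cos 285°, sin 285°) = (0.2588, -0.9659); from cell (5,3)
  next x-line at t=0.7341, next y-line at t=0.2278; Δt_x=3.8637, Δt_y=1.0353
    y: enter (5,2) at t=0.2278 ← occupied
  → r_3 = 0.2278
beam 4: φ=45°, α=330°
  dir = (cos 330°, sin 330°) = (0.8660, -0.5000); from cell (5,3)
  next x-line at t=0.2194, next y-line at t=0.4400; Δt_x=1.1547, Δt_y=2.0000
    x: enter (6,3) at t=0.2194
    y: enter (6,2) at t=0.4400
    x: enter (7,2) at t=1.3741 ← occupied
  → r_4 = 1.3741
beam 5: φ=90°, α=15°
  dir = (cos 15°, sin 15°) = (0.9659, 0.2588); from cell (5,3)
  next x-line at t=0.1967, next y-line at t=3.0137; Δt_x=1.0353, Δt_y=3.8637
    x: enter (6,3) at t=0.1967
    x: enter (7,3) at t=1.2320 ← occupied
  → r_5 = 1.2320

ranges = [4.7137, 0.2540, 0.2278, 1.3741, 1.2320]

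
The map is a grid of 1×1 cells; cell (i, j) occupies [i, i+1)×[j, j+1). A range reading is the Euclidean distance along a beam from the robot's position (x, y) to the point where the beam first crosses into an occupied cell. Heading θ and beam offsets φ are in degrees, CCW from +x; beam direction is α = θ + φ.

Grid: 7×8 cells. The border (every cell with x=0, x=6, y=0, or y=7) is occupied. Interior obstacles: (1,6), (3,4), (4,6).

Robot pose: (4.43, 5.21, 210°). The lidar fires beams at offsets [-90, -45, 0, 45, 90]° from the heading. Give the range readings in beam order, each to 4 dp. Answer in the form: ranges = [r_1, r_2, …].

beam 1: φ=-90°, α=120°
  direction (-0.5000, 0.8660); cell (4,5); t to first gridline: x 0.8600, y 0.9122 (then +2.0000 / +1.1547)
    (3,5) via x @ 0.8600
    (3,6) via y @ 0.9122
    (3,7) via y @ 2.0669  # hit
  → r_1 = 2.0669
beam 2: φ=-45°, α=165°
  direction (-0.9659, 0.2588); cell (4,5); t to first gridline: x 0.4452, y 3.0523 (then +1.0353 / +3.8637)
    (3,5) via x @ 0.4452
    (2,5) via x @ 1.4804
    (1,5) via x @ 2.5157
    (1,6) via y @ 3.0523  # hit
  → r_2 = 3.0523
beam 3: φ=0°, α=210°
  direction (-0.8660, -0.5000); cell (4,5); t to first gridline: x 0.4965, y 0.4200 (then +1.1547 / +2.0000)
    (4,4) via y @ 0.4200
    (3,4) via x @ 0.4965  # hit
  → r_3 = 0.4965
beam 4: φ=45°, α=255°
  direction (-0.2588, -0.9659); cell (4,5); t to first gridline: x 1.6614, y 0.2174 (then +3.8637 / +1.0353)
    (4,4) via y @ 0.2174
    (4,3) via y @ 1.2527
    (3,3) via x @ 1.6614
    (3,2) via y @ 2.2880
    (3,1) via y @ 3.3232
    (3,0) via y @ 4.3585  # hit
  → r_4 = 4.3585
beam 5: φ=90°, α=300°
  direction (0.5000, -0.8660); cell (4,5); t to first gridline: x 1.1400, y 0.2425 (then +2.0000 / +1.1547)
    (4,4) via y @ 0.2425
    (5,4) via x @ 1.1400
    (5,3) via y @ 1.3972
    (5,2) via y @ 2.5519
    (6,2) via x @ 3.1400  # hit
  → r_5 = 3.1400

ranges = [2.0669, 3.0523, 0.4965, 4.3585, 3.1400]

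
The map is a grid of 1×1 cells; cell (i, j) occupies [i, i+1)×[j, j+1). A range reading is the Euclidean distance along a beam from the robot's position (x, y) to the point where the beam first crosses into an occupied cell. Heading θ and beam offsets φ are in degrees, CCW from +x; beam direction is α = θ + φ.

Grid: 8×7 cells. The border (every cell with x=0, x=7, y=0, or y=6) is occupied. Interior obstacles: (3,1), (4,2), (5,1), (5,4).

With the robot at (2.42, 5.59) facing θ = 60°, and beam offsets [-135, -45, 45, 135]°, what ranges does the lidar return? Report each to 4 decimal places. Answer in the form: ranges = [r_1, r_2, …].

ranges = [3.7166, 1.5841, 0.4245, 1.4701]

beam 1: φ=-135°, α=285°
  d=(0.2588,-0.9659)  start (2,5)  tX=2.2409 tY=0.6108  stride 1/|dx|=3.8637 1/|dy|=1.0353
    cross y-line → (2,4), t=0.6108
    cross y-line → (2,3), t=1.6461
    cross x-line → (3,3), t=2.2409
    cross y-line → (3,2), t=2.6814
    cross y-line → (3,1), t=3.7166 (wall)
  → r_1 = 3.7166
beam 2: φ=-45°, α=15°
  d=(0.9659,0.2588)  start (2,5)  tX=0.6005 tY=1.5841  stride 1/|dx|=1.0353 1/|dy|=3.8637
    cross x-line → (3,5), t=0.6005
    cross y-line → (3,6), t=1.5841 (wall)
  → r_2 = 1.5841
beam 3: φ=45°, α=105°
  d=(-0.2588,0.9659)  start (2,5)  tX=1.6228 tY=0.4245  stride 1/|dx|=3.8637 1/|dy|=1.0353
    cross y-line → (2,6), t=0.4245 (wall)
  → r_3 = 0.4245
beam 4: φ=135°, α=195°
  d=(-0.9659,-0.2588)  start (2,5)  tX=0.4348 tY=2.2796  stride 1/|dx|=1.0353 1/|dy|=3.8637
    cross x-line → (1,5), t=0.4348
    cross x-line → (0,5), t=1.4701 (wall)
  → r_4 = 1.4701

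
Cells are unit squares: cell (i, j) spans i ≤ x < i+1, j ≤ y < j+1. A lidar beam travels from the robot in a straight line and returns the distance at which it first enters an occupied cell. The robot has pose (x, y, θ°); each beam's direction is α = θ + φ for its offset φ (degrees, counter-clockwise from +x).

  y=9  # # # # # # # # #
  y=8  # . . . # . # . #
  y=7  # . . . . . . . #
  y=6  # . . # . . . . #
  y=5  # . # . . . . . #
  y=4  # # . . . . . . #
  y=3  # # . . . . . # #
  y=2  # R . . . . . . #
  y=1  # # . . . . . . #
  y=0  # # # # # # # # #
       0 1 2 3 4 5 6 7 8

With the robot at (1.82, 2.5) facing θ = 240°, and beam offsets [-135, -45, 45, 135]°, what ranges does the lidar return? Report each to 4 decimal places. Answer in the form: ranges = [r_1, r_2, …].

ranges = [0.5176, 0.8489, 0.5176, 5.3627]

beam 1: φ=-135°, α=105°
  cosα=-0.2588 sinα=0.9659 | (1,2) | tMaxX 3.1682 tMaxY 0.5176 | tΔX 3.8637 tΔY 1.0353
    t=0.5176 [y] (1,3) — stop
  → r_1 = 0.5176
beam 2: φ=-45°, α=195°
  cosα=-0.9659 sinα=-0.2588 | (1,2) | tMaxX 0.8489 tMaxY 1.9319 | tΔX 1.0353 tΔY 3.8637
    t=0.8489 [x] (0,2) — stop
  → r_2 = 0.8489
beam 3: φ=45°, α=285°
  cosα=0.2588 sinα=-0.9659 | (1,2) | tMaxX 0.6955 tMaxY 0.5176 | tΔX 3.8637 tΔY 1.0353
    t=0.5176 [y] (1,1) — stop
  → r_3 = 0.5176
beam 4: φ=135°, α=15°
  cosα=0.9659 sinα=0.2588 | (1,2) | tMaxX 0.1863 tMaxY 1.9319 | tΔX 1.0353 tΔY 3.8637
    t=0.1863 [x] (2,2)
    t=1.2216 [x] (3,2)
    t=1.9319 [y] (3,3)
    t=2.2569 [x] (4,3)
    t=3.2922 [x] (5,3)
    t=4.3275 [x] (6,3)
    t=5.3627 [x] (7,3) — stop
  → r_4 = 5.3627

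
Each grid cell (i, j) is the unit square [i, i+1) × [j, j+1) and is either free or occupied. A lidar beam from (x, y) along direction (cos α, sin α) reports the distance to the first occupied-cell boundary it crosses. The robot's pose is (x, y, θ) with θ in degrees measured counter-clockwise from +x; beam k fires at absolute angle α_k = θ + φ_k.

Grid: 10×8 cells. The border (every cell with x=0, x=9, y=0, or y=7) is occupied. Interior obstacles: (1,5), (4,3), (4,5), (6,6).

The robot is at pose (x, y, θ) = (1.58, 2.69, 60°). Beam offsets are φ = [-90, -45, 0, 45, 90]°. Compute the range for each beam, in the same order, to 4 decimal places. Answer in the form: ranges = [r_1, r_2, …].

ranges = [3.3800, 2.5054, 4.9768, 2.2409, 0.6697]

beam 1: φ=-90°, α=330°
  d=(0.8660,-0.5000)  start (1,2)  tX=0.4850 tY=1.3800  stride 1/|dx|=1.1547 1/|dy|=2.0000
    cross x-line → (2,2), t=0.4850
    cross y-line → (2,1), t=1.3800
    cross x-line → (3,1), t=1.6397
    cross x-line → (4,1), t=2.7944
    cross y-line → (4,0), t=3.3800 (wall)
  → r_1 = 3.3800
beam 2: φ=-45°, α=15°
  d=(0.9659,0.2588)  start (1,2)  tX=0.4348 tY=1.1977  stride 1/|dx|=1.0353 1/|dy|=3.8637
    cross x-line → (2,2), t=0.4348
    cross y-line → (2,3), t=1.1977
    cross x-line → (3,3), t=1.4701
    cross x-line → (4,3), t=2.5054 (wall)
  → r_2 = 2.5054
beam 3: φ=0°, α=60°
  d=(0.5000,0.8660)  start (1,2)  tX=0.8400 tY=0.3580  stride 1/|dx|=2.0000 1/|dy|=1.1547
    cross y-line → (1,3), t=0.3580
    cross x-line → (2,3), t=0.8400
    cross y-line → (2,4), t=1.5127
    cross y-line → (2,5), t=2.6674
    cross x-line → (3,5), t=2.8400
    cross y-line → (3,6), t=3.8221
    cross x-line → (4,6), t=4.8400
    cross y-line → (4,7), t=4.9768 (wall)
  → r_3 = 4.9768
beam 4: φ=45°, α=105°
  d=(-0.2588,0.9659)  start (1,2)  tX=2.2409 tY=0.3209  stride 1/|dx|=3.8637 1/|dy|=1.0353
    cross y-line → (1,3), t=0.3209
    cross y-line → (1,4), t=1.3562
    cross x-line → (0,4), t=2.2409 (wall)
  → r_4 = 2.2409
beam 5: φ=90°, α=150°
  d=(-0.8660,0.5000)  start (1,2)  tX=0.6697 tY=0.6200  stride 1/|dx|=1.1547 1/|dy|=2.0000
    cross y-line → (1,3), t=0.6200
    cross x-line → (0,3), t=0.6697 (wall)
  → r_5 = 0.6697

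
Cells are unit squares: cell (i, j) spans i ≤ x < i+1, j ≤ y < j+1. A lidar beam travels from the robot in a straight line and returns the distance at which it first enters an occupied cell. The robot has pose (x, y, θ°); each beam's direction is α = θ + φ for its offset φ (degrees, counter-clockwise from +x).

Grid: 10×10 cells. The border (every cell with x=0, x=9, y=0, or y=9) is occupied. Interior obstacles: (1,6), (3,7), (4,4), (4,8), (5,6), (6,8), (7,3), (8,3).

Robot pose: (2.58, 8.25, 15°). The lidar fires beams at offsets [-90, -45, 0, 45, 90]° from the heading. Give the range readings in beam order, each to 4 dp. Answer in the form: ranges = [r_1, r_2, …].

ranges = [7.5058, 0.5000, 1.4701, 0.8660, 0.7765]

beam 1: φ=-90°, α=285°
  cosα=0.2588 sinα=-0.9659 | (2,8) | tMaxX 1.6228 tMaxY 0.2588 | tΔX 3.8637 tΔY 1.0353
    t=0.2588 [y] (2,7)
    t=1.2941 [y] (2,6)
    t=1.6228 [x] (3,6)
    t=2.3294 [y] (3,5)
    t=3.3646 [y] (3,4)
    t=4.3999 [y] (3,3)
    t=5.4352 [y] (3,2)
    t=5.4865 [x] (4,2)
    t=6.4705 [y] (4,1)
    t=7.5058 [y] (4,0) — stop
  → r_1 = 7.5058
beam 2: φ=-45°, α=330°
  cosα=0.8660 sinα=-0.5000 | (2,8) | tMaxX 0.4850 tMaxY 0.5000 | tΔX 1.1547 tΔY 2.0000
    t=0.4850 [x] (3,8)
    t=0.5000 [y] (3,7) — stop
  → r_2 = 0.5000
beam 3: φ=0°, α=15°
  cosα=0.9659 sinα=0.2588 | (2,8) | tMaxX 0.4348 tMaxY 2.8978 | tΔX 1.0353 tΔY 3.8637
    t=0.4348 [x] (3,8)
    t=1.4701 [x] (4,8) — stop
  → r_3 = 1.4701
beam 4: φ=45°, α=60°
  cosα=0.5000 sinα=0.8660 | (2,8) | tMaxX 0.8400 tMaxY 0.8660 | tΔX 2.0000 tΔY 1.1547
    t=0.8400 [x] (3,8)
    t=0.8660 [y] (3,9) — stop
  → r_4 = 0.8660
beam 5: φ=90°, α=105°
  cosα=-0.2588 sinα=0.9659 | (2,8) | tMaxX 2.2409 tMaxY 0.7765 | tΔX 3.8637 tΔY 1.0353
    t=0.7765 [y] (2,9) — stop
  → r_5 = 0.7765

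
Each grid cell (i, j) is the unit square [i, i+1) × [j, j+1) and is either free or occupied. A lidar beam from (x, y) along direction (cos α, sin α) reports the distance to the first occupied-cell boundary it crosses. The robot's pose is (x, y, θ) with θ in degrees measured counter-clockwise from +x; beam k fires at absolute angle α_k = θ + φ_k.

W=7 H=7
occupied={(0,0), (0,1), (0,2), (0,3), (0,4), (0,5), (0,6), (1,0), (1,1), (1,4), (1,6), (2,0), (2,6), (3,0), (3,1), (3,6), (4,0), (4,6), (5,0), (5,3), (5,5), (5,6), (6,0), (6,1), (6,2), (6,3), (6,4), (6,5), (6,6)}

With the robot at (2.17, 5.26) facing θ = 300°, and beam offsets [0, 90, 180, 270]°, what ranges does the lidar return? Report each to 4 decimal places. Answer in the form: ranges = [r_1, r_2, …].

ranges = [4.9190, 1.4800, 0.8545, 0.5200]

beam 1: φ=0°, α=300°
  d=(0.5000,-0.8660)  start (2,5)  tX=1.6600 tY=0.3002  stride 1/|dx|=2.0000 1/|dy|=1.1547
    cross y-line → (2,4), t=0.3002
    cross y-line → (2,3), t=1.4549
    cross x-line → (3,3), t=1.6600
    cross y-line → (3,2), t=2.6096
    cross x-line → (4,2), t=3.6600
    cross y-line → (4,1), t=3.7643
    cross y-line → (4,0), t=4.9190 (wall)
  → r_1 = 4.9190
beam 2: φ=90°, α=30°
  d=(0.8660,0.5000)  start (2,5)  tX=0.9584 tY=1.4800  stride 1/|dx|=1.1547 1/|dy|=2.0000
    cross x-line → (3,5), t=0.9584
    cross y-line → (3,6), t=1.4800 (wall)
  → r_2 = 1.4800
beam 3: φ=180°, α=120°
  d=(-0.5000,0.8660)  start (2,5)  tX=0.3400 tY=0.8545  stride 1/|dx|=2.0000 1/|dy|=1.1547
    cross x-line → (1,5), t=0.3400
    cross y-line → (1,6), t=0.8545 (wall)
  → r_3 = 0.8545
beam 4: φ=270°, α=210°
  d=(-0.8660,-0.5000)  start (2,5)  tX=0.1963 tY=0.5200  stride 1/|dx|=1.1547 1/|dy|=2.0000
    cross x-line → (1,5), t=0.1963
    cross y-line → (1,4), t=0.5200 (wall)
  → r_4 = 0.5200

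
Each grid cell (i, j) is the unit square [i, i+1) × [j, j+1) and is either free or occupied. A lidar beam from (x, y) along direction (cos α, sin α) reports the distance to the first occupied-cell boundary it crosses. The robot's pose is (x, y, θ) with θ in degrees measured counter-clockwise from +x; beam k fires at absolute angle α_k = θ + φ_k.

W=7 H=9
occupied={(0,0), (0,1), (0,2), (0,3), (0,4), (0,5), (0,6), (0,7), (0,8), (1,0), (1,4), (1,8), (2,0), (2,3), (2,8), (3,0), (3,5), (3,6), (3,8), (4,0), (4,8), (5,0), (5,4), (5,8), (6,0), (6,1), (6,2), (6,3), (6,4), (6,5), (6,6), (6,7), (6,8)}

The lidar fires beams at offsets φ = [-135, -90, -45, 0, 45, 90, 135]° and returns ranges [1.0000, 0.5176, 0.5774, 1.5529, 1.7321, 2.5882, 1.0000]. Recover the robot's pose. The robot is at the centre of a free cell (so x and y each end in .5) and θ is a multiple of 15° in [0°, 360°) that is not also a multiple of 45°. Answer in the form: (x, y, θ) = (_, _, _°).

Candidates: 30 free-cell centres × 16 headings = 480 poses. Raycast each; keep the one whose scan matches to 4 dp.
  (5.5, 5.5, 195°): beam 2 = 2.5882 ≠ 0.5176 ✗
  (2.5, 7.5, 150°): beam 1 = 1.9319 ≠ 1.0000 ✗
  (1.5, 1.5, 255°): beam 4 = 0.5176 ≠ 1.5529 ✗
  (1.5, 2.5, 285°): beam 1 = 0.5774 ≠ 1.0000 ✗
  …
  (2.5, 7.5, 165°): r_1=1.0000, r_2=0.5176, r_3=0.5774, r_4=1.5529, r_5=1.7321, r_6=2.5882, r_7=1.0000 — all match ✓
Unique over the lattice → pose = (2.5, 7.5, 165°).

(x, y, θ) = (2.5, 7.5, 165°)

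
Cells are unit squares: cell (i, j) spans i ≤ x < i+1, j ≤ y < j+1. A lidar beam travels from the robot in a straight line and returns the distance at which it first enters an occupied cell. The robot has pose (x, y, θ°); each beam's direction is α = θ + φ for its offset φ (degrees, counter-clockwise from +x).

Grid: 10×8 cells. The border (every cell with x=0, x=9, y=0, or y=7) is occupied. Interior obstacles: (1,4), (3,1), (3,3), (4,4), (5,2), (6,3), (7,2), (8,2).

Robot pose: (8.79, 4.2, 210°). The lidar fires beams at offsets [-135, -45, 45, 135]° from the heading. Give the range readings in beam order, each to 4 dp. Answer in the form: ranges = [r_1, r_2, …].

beam 1: φ=-135°, α=75°
  cosα=0.2588 sinα=0.9659 | (8,4) | tMaxX 0.8114 tMaxY 0.8282 | tΔX 3.8637 tΔY 1.0353
    t=0.8114 [x] (9,4) — stop
  → r_1 = 0.8114
beam 2: φ=-45°, α=165°
  cosα=-0.9659 sinα=0.2588 | (8,4) | tMaxX 0.8179 tMaxY 3.0910 | tΔX 1.0353 tΔY 3.8637
    t=0.8179 [x] (7,4)
    t=1.8531 [x] (6,4)
    t=2.8884 [x] (5,4)
    t=3.0910 [y] (5,5)
    t=3.9237 [x] (4,5)
    t=4.9590 [x] (3,5)
    t=5.9942 [x] (2,5)
    t=6.9547 [y] (2,6)
    t=7.0295 [x] (1,6)
    t=8.0648 [x] (0,6) — stop
  → r_2 = 8.0648
beam 3: φ=45°, α=255°
  cosα=-0.2588 sinα=-0.9659 | (8,4) | tMaxX 3.0523 tMaxY 0.2071 | tΔX 3.8637 tΔY 1.0353
    t=0.2071 [y] (8,3)
    t=1.2423 [y] (8,2) — stop
  → r_3 = 1.2423
beam 4: φ=135°, α=345°
  cosα=0.9659 sinα=-0.2588 | (8,4) | tMaxX 0.2174 tMaxY 0.7727 | tΔX 1.0353 tΔY 3.8637
    t=0.2174 [x] (9,4) — stop
  → r_4 = 0.2174

ranges = [0.8114, 8.0648, 1.2423, 0.2174]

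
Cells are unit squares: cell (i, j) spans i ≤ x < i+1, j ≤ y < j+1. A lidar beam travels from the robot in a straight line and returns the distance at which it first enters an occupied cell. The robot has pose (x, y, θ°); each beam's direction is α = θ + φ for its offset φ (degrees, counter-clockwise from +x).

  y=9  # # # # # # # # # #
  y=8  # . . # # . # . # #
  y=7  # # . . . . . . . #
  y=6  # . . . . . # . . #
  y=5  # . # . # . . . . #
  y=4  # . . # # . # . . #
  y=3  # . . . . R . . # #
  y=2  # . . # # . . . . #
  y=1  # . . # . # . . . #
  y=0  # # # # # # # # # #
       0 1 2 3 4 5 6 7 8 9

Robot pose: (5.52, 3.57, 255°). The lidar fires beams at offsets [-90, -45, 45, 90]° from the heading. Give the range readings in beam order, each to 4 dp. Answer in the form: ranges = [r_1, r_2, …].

beam 1: φ=-90°, α=165°
  dir = (cos 165°, sin 165°) = (-0.9659, 0.2588); from cell (5,3)
  next x-line at t=0.5383, next y-line at t=1.6614; Δt_x=1.0353, Δt_y=3.8637
    x: enter (4,3) at t=0.5383
    x: enter (3,3) at t=1.5736
    y: enter (3,4) at t=1.6614 ← occupied
  → r_1 = 1.6614
beam 2: φ=-45°, α=210°
  dir = (cos 210°, sin 210°) = (-0.8660, -0.5000); from cell (5,3)
  next x-line at t=0.6004, next y-line at t=1.1400; Δt_x=1.1547, Δt_y=2.0000
    x: enter (4,3) at t=0.6004
    y: enter (4,2) at t=1.1400 ← occupied
  → r_2 = 1.1400
beam 3: φ=45°, α=300°
  dir = (cos 300°, sin 300°) = (0.5000, -0.8660); from cell (5,3)
  next x-line at t=0.9600, next y-line at t=0.6582; Δt_x=2.0000, Δt_y=1.1547
    y: enter (5,2) at t=0.6582
    x: enter (6,2) at t=0.9600
    y: enter (6,1) at t=1.8129
    x: enter (7,1) at t=2.9600
    y: enter (7,0) at t=2.9676 ← occupied
  → r_3 = 2.9676
beam 4: φ=90°, α=345°
  dir = (cos 345°, sin 345°) = (0.9659, -0.2588); from cell (5,3)
  next x-line at t=0.4969, next y-line at t=2.2023; Δt_x=1.0353, Δt_y=3.8637
    x: enter (6,3) at t=0.4969
    x: enter (7,3) at t=1.5322
    y: enter (7,2) at t=2.2023
    x: enter (8,2) at t=2.5675
    x: enter (9,2) at t=3.6028 ← occupied
  → r_4 = 3.6028

ranges = [1.6614, 1.1400, 2.9676, 3.6028]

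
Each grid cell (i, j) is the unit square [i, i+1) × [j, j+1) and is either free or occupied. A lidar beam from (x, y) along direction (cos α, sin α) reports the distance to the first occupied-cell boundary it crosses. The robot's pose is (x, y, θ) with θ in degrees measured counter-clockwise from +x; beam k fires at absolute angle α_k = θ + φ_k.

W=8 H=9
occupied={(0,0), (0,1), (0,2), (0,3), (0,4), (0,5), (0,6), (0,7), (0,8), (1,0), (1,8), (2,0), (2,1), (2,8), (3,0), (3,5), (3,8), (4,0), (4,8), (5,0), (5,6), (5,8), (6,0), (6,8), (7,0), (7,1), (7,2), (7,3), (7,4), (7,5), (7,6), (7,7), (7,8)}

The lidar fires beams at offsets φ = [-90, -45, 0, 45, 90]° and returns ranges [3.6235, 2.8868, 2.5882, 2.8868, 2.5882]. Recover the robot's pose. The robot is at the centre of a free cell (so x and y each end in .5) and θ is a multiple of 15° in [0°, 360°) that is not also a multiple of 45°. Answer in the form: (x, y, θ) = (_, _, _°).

Candidates: 39 free-cell centres × 16 headings = 624 poses. Raycast each; keep the one whose scan matches to 4 dp.
  (1.5, 3.5, 120°): beam 1 = 5.0000 ≠ 3.6235 ✗
  (2.5, 5.5, 210°): beam 1 = 2.8868 ≠ 3.6235 ✗
  (6.5, 7.5, 15°): beam 1 = 1.9319 ≠ 3.6235 ✗
  …
  (4.5, 3.5, 285°): r_1=3.6235, r_2=2.8868, r_3=2.5882, r_4=2.8868, r_5=2.5882 — all match ✓
Only this pose fits every beam.

(x, y, θ) = (4.5, 3.5, 285°)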